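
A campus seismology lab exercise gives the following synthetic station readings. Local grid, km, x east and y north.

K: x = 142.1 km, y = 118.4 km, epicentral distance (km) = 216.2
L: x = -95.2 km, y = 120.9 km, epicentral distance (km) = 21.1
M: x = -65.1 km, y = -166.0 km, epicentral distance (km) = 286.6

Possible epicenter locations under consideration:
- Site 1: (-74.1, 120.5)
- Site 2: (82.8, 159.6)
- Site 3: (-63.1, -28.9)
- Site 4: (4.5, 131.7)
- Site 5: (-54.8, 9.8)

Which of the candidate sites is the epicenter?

For each candidate, compare |candidate − station| to the reported distance:
Site 1: residuals K 0.0, L 0.0, M 0.0 → max 0.0 km
Site 2: residuals K 144.0, L 161.1, M 71.0 → max 161.1 km
Site 3: residuals K 36.4, L 132.1, M 149.5 → max 149.5 km
Site 4: residuals K 78.0, L 79.2, M 19.1 → max 79.2 km
Site 5: residuals K 8.7, L 97.1, M 110.5 → max 110.5 km
Only Site 1 has all residuals ≈ 0.

Site 1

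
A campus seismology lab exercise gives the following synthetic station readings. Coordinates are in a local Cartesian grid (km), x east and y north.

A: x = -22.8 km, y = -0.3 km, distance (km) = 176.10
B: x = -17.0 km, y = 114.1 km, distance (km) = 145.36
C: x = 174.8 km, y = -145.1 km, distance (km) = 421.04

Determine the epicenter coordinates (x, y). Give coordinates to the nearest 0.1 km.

x ≈ -162.2 km, y ≈ 107.3 km

Circle about each station: (x + 22.8)² + (y + 0.3)² = 176.10²; (x + 17.0)² + (y − 114.1)² = 145.36²; (x − 174.8)² + (y + 145.1)² = 421.04².
Subtracting pairs of circle equations eliminates x²+y² and gives linear equations (the radical axes):
11.6 x + 228.8 y = 22669.56
395.2 x − 289.6 y = -95174.35
Solving the 2×2 system: x ≈ -162.2, y ≈ 107.3 km.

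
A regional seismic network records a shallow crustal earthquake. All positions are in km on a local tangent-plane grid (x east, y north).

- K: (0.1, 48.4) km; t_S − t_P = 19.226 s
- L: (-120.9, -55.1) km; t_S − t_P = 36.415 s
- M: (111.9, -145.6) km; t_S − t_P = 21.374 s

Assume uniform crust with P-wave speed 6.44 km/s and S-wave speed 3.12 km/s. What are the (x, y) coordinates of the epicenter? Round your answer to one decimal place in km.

Distance from S−P lag: d = Δt · v_P v_S / (v_P − v_S) = Δt · (6.44·3.12)/(6.44−3.12) ≈ 6.0520·Δt.
So d_K = 116.36, d_L = 220.39, d_M = 129.36 km.
Circle about each station: (x − 0.1)² + (y − 48.4)² = 116.36²; (x + 120.9)² + (y + 55.1)² = 220.39²; (x − 111.9)² + (y + 145.6)² = 129.36².
Subtracting the K equation from the L and M equations removes the quadratic terms:
-242.0 x − 207.0 y = -19721.85
223.6 x − 388.0 y = 28184.04
Solving the 2×2 system: x ≈ 96.2, y ≈ -17.2 km.

96.2 km east, -17.2 km north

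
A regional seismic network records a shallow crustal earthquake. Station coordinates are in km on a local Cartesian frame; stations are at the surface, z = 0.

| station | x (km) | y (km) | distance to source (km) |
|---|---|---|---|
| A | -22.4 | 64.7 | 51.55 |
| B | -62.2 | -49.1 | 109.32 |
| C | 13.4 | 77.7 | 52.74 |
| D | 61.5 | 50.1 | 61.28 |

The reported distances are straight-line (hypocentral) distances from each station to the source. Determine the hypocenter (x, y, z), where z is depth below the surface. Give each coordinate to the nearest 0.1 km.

(8.4, 30.9, 23.8)

Each station gives a sphere (x−x_i)² + (y−y_i)² + z² = d_i² (stations at z=0).
Subtracting the A sphere from B and C: z² cancels, leaving linear equations in x and y:
-79.6 x − 227.6 y = -7701.66
71.6 x + 26.0 y = 1404.89
Solving: x ≈ 8.401, y ≈ 30.901 km (keep extra digits for the depth step; rounded: 8.4, 30.9).
Then from the A sphere: z² = 51.55² − (x + 22.4)² − (y − 64.7)² with x = 8.401, y = 30.901, so z ≈ 23.798 ≈ 23.8 km.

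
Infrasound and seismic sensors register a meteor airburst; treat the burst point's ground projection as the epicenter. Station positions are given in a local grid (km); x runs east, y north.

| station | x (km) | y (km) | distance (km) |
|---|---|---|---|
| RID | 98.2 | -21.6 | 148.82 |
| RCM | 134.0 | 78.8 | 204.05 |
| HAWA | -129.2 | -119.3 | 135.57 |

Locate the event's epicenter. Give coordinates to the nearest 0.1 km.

Circle about each station: (x − 98.2)² + (y + 21.6)² = 148.82²; (x − 134.0)² + (y − 78.8)² = 204.05²; (x + 129.2)² + (y + 119.3)² = 135.57².
Subtracting the RID equation from the RCM and HAWA equations removes the quadratic terms:
71.6 x + 200.8 y = -5433.37
-454.8 x − 195.4 y = 24583.50
Solving the 2×2 system: x ≈ -50.1, y ≈ -9.2 km.

(-50.1, -9.2)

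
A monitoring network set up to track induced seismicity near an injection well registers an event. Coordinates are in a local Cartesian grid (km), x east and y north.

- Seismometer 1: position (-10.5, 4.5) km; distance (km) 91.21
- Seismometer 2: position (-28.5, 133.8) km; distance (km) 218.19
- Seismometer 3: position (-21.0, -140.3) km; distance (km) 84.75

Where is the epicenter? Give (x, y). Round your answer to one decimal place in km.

Circle about each station: (x + 10.5)² + (y − 4.5)² = 91.21²; (x + 28.5)² + (y − 133.8)² = 218.19²; (x + 21.0)² + (y + 140.3)² = 84.75².
Subtracting pairs of circle equations eliminates x²+y² and gives linear equations (the radical axes):
-36.0 x + 258.6 y = -20703.42
-21.0 x − 289.6 y = 21131.29
Solving the 2×2 system: x ≈ 33.5, y ≈ -75.4 km.

33.5 km east, -75.4 km north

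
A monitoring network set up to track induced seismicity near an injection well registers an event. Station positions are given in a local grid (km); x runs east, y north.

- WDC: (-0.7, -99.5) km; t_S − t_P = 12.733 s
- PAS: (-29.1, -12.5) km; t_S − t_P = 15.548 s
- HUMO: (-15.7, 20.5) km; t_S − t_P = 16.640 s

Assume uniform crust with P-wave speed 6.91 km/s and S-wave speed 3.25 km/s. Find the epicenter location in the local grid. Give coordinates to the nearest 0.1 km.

(59.0, -49.1)

Distance from S−P lag: d = Δt · v_P v_S / (v_P − v_S) = Δt · (6.91·3.25)/(6.91−3.25) ≈ 6.1359·Δt.
So d_WDC = 78.13, d_PAS = 95.40, d_HUMO = 102.10 km.
Circle about each station: (x + 0.7)² + (y + 99.5)² = 78.13²; (x + 29.1)² + (y + 12.5)² = 95.40²; (x + 15.7)² + (y − 20.5)² = 102.10².
Subtracting the WDC equation from the PAS and HUMO equations removes the quadratic terms:
-56.8 x + 174.0 y = -11894.54
-30.0 x + 240.0 y = -13554.11
Solving the 2×2 system: x ≈ 59.0, y ≈ -49.1 km.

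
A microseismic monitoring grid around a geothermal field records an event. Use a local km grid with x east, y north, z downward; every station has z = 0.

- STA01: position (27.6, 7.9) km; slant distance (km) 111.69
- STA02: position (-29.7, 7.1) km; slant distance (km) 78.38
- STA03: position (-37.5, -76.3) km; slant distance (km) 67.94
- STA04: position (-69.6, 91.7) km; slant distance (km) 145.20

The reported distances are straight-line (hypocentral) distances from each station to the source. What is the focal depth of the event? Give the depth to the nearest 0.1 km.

Each station gives a sphere (x−x_i)² + (y−y_i)² + z² = d_i² (stations at z=0).
Subtracting the STA01 sphere from STA02 and STA03: z² cancels, leaving linear equations in x and y:
-114.6 x − 1.6 y = 6439.56
-130.2 x − 168.4 y = 14262.58
Solving: x ≈ -55.609, y ≈ -41.700 km (keep extra digits for the depth step; rounded: -55.6, -41.7).
Then from the STA01 sphere: z² = 111.69² − (x − 27.6)² − (y − 7.9)² with x = -55.609, y = -41.700, so z ≈ 55.595 ≈ 55.6 km.

depth ≈ 55.6 km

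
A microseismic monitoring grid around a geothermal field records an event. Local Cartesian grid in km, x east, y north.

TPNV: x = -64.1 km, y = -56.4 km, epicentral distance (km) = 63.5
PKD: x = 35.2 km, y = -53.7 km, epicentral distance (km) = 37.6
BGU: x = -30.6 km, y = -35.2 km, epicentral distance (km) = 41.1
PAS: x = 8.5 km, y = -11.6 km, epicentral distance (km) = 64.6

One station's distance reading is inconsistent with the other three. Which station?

Solve using three stations at a time. Using TPNV, PKD, BGU (subtract circle equations pairwise → linear system) gives (x, y) ≈ (-1.0, -63.7).
Distances from that point to each station vs reported:
  TPNV: calculated 63.5 vs reported 63.5 → residual 0.0 km
  PKD: calculated 37.6 vs reported 37.6 → residual 0.0 km
  BGU: calculated 41.1 vs reported 41.1 → residual 0.0 km
  PAS: calculated 53.0 vs reported 64.6 → residual 11.6 km
TPNV, PKD, BGU are mutually consistent (residuals ≈ 0); PAS is off by 11.6 km.

PAS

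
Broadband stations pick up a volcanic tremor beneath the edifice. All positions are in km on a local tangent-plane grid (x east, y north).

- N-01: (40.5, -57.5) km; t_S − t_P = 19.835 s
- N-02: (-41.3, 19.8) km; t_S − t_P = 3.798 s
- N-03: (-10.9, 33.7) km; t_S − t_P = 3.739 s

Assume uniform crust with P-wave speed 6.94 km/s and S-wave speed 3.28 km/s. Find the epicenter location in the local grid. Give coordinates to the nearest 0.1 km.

Distance from S−P lag: d = Δt · v_P v_S / (v_P − v_S) = Δt · (6.94·3.28)/(6.94−3.28) ≈ 6.2195·Δt.
So d_N-01 = 123.36, d_N-02 = 23.62, d_N-03 = 23.25 km.
Circle about each station: (x − 40.5)² + (y + 57.5)² = 123.36²; (x + 41.3)² + (y − 19.8)² = 23.62²; (x + 10.9)² + (y − 33.7)² = 23.25².
Subtracting the N-01 equation from the N-02 and N-03 equations removes the quadratic terms:
-163.6 x + 154.6 y = 11811.02
-102.8 x + 182.4 y = 10985.13
Solving the 2×2 system: x ≈ -32.7, y ≈ 41.8 km.

-32.7 km east, 41.8 km north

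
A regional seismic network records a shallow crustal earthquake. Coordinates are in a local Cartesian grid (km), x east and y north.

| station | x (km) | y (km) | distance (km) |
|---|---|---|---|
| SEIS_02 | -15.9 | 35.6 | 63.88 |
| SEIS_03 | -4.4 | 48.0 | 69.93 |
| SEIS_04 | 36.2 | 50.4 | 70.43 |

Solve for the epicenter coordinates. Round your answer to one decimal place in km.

(19.0, -17.9)

Circle about each station: (x + 15.9)² + (y − 35.6)² = 63.88²; (x + 4.4)² + (y − 48.0)² = 69.93²; (x − 36.2)² + (y − 50.4)² = 70.43².
Subtracting pairs of circle equations eliminates x²+y² and gives linear equations (the radical axes):
23.0 x + 24.8 y = -6.36
104.2 x + 29.6 y = 1450.70
Solving the 2×2 system: x ≈ 19.0, y ≈ -17.9 km.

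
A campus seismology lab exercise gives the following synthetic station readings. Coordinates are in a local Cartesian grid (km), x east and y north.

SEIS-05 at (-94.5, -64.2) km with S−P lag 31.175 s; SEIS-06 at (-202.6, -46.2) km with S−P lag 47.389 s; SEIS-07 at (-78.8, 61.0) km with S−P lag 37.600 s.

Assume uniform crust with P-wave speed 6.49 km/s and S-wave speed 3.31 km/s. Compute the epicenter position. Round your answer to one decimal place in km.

111.7 km east, -107.0 km north

Distance from S−P lag: d = Δt · v_P v_S / (v_P − v_S) = Δt · (6.49·3.31)/(6.49−3.31) ≈ 6.7553·Δt.
So d_SEIS-05 = 210.60, d_SEIS-06 = 320.13, d_SEIS-07 = 254.00 km.
Circle about each station: (x + 94.5)² + (y + 64.2)² = 210.60²; (x + 202.6)² + (y + 46.2)² = 320.13²; (x + 78.8)² + (y − 61.0)² = 254.00².
Subtracting the SEIS-05 equation from the SEIS-06 and SEIS-07 equations removes the quadratic terms:
-216.2 x + 36.0 y = -28001.55
31.4 x + 250.4 y = -23285.09
Solving the 2×2 system: x ≈ 111.7, y ≈ -107.0 km.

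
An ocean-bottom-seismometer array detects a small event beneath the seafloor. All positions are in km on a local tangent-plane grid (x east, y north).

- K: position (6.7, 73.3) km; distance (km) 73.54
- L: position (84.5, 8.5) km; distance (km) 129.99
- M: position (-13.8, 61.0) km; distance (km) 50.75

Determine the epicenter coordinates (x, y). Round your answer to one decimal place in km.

Circle about each station: (x − 6.7)² + (y − 73.3)² = 73.54²; (x − 84.5)² + (y − 8.5)² = 129.99²; (x + 13.8)² + (y − 61.0)² = 50.75².
Subtracting pairs of circle equations eliminates x²+y² and gives linear equations (the radical axes):
155.6 x − 129.6 y = -9694.55
-41.0 x − 24.6 y = 1326.23
Solving the 2×2 system: x ≈ -44.9, y ≈ 20.9 km.

x ≈ -44.9 km, y ≈ 20.9 km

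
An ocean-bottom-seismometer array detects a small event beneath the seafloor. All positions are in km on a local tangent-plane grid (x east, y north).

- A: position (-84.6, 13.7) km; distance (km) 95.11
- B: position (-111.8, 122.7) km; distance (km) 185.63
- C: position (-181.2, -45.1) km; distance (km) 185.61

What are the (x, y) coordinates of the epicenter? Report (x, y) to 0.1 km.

Circle about each station: (x + 84.6)² + (y − 13.7)² = 95.11²; (x + 111.8)² + (y − 122.7)² = 185.63²; (x + 181.2)² + (y + 45.1)² = 185.61².
Subtracting the A equation from the B and C equations removes the quadratic terms:
-54.4 x + 218.0 y = -5202.90
-193.2 x − 117.6 y = 2117.44
Solving the 2×2 system: x ≈ 3.1, y ≈ -23.1 km.
Check against A (with the unrounded x, y): √((x + 84.6)²+(y − 13.7)²) = 95.10 ≈ 95.11 km. ✓

x ≈ 3.1 km, y ≈ -23.1 km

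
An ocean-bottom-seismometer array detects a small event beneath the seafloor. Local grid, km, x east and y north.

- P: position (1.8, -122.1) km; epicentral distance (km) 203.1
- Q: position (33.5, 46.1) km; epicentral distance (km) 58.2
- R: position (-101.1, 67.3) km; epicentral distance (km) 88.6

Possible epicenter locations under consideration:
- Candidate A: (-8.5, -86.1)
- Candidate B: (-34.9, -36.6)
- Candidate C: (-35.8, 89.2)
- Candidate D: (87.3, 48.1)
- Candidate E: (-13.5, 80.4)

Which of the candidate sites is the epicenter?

Candidate E

For each candidate, compare |candidate − station| to the reported distance:
Candidate A: residuals P 165.7, Q 80.5, R 90.6 → max 165.7 km
Candidate B: residuals P 110.1, Q 49.1, R 34.6 → max 110.1 km
Candidate C: residuals P 11.5, Q 23.4, R 19.7 → max 23.4 km
Candidate D: residuals P 12.6, Q 4.4, R 100.8 → max 100.8 km
Candidate E: residuals P 0.0, Q 0.0, R 0.0 → max 0.0 km
Only Candidate E has all residuals ≈ 0.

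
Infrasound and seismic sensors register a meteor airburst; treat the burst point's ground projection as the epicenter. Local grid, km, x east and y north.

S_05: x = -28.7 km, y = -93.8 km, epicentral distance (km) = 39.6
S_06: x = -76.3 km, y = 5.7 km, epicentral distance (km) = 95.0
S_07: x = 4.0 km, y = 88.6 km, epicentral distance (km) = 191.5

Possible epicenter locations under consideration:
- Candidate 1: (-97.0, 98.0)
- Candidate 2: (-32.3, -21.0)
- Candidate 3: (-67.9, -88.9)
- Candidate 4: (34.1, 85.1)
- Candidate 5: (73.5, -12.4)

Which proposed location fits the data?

Candidate 3

For each candidate, compare |candidate − station| to the reported distance:
Candidate 1: residuals S_05 164.0, S_06 0.4, S_07 90.1 → max 164.0 km
Candidate 2: residuals S_05 33.3, S_06 43.5, S_07 76.0 → max 76.0 km
Candidate 3: residuals S_05 0.1, S_06 0.0, S_07 0.0 → max 0.1 km
Candidate 4: residuals S_05 150.0, S_06 41.0, S_07 161.2 → max 161.2 km
Candidate 5: residuals S_05 91.1, S_06 55.9, S_07 68.9 → max 91.1 km
Only Candidate 3 has all residuals ≈ 0.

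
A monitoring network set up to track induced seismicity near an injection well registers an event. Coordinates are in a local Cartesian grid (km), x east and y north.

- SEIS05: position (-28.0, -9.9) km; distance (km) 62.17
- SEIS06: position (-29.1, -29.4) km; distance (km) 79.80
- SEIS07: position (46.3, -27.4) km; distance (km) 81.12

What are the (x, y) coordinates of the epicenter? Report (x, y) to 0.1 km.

Circle about each station: (x + 28.0)² + (y + 9.9)² = 62.17²; (x + 29.1)² + (y + 29.4)² = 79.80²; (x − 46.3)² + (y + 27.4)² = 81.12².
Subtracting the SEIS05 equation from the SEIS06 and SEIS07 equations removes the quadratic terms:
-2.2 x − 39.0 y = -1673.77
148.6 x − 35.0 y = -702.91
Solving the 2×2 system: x ≈ 5.3, y ≈ 42.6 km.

x ≈ 5.3 km, y ≈ 42.6 km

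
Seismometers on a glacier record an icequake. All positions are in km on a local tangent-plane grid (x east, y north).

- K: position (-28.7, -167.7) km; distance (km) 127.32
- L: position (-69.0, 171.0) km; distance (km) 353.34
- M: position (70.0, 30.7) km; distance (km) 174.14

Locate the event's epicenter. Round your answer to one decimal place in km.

Circle about each station: (x + 28.7)² + (y + 167.7)² = 127.32²; (x + 69.0)² + (y − 171.0)² = 353.34²; (x − 70.0)² + (y − 30.7)² = 174.14².
Subtracting the K equation from the L and M equations removes the quadratic terms:
-80.6 x + 677.4 y = -103583.75
197.4 x + 396.8 y = -37218.85
Solving the 2×2 system: x ≈ 95.9, y ≈ -141.5 km.
Check against K (with the unrounded x, y): √((x + 28.7)²+(y + 167.7)²) = 127.32 ≈ 127.32 km. ✓

x ≈ 95.9 km, y ≈ -141.5 km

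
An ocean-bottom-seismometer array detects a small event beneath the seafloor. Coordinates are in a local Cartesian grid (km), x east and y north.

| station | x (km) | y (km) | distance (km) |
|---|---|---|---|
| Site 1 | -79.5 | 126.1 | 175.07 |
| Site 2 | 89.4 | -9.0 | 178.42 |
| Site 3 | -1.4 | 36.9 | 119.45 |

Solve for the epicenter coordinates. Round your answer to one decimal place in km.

(-84.5, -48.9)

Circle about each station: (x + 79.5)² + (y − 126.1)² = 175.07²; (x − 89.4)² + (y + 9.0)² = 178.42²; (x + 1.4)² + (y − 36.9)² = 119.45².
Subtracting the Site 1 equation from the Site 2 and Site 3 equations removes the quadratic terms:
337.8 x − 270.2 y = -15332.29
156.2 x − 178.4 y = -4476.69
Solving the 2×2 system: x ≈ -84.5, y ≈ -48.9 km.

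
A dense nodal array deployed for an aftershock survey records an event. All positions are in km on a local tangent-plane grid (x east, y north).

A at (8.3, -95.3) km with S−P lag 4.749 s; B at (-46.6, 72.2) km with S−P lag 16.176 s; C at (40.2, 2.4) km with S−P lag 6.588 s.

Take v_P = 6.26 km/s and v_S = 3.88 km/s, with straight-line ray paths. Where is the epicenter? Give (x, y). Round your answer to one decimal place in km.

Distance from S−P lag: d = Δt · v_P v_S / (v_P − v_S) = Δt · (6.26·3.88)/(6.26−3.88) ≈ 10.2054·Δt.
So d_A = 48.47, d_B = 165.08, d_C = 67.23 km.
Circle about each station: (x − 8.3)² + (y + 95.3)² = 48.47²; (x + 46.6)² + (y − 72.2)² = 165.08²; (x − 40.2)² + (y − 2.4)² = 67.23².
Subtracting the A equation from the B and C equations removes the quadratic terms:
-109.8 x + 335.0 y = -26668.65
63.8 x + 195.4 y = -9699.71
Solving the 2×2 system: x ≈ 45.8, y ≈ -64.6 km.
Check against A (with the unrounded x, y): √((x − 8.3)²+(y + 95.3)²) = 48.47 ≈ 48.47 km. ✓

(45.8, -64.6)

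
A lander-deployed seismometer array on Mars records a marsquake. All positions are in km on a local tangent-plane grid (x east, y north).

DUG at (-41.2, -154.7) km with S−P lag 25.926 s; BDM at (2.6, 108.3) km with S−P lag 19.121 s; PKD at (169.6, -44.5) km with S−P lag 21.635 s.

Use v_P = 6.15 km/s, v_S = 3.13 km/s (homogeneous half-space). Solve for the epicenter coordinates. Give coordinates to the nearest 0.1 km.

36.4 km east, -8.8 km north

Distance from S−P lag: d = Δt · v_P v_S / (v_P − v_S) = Δt · (6.15·3.13)/(6.15−3.13) ≈ 6.3740·Δt.
So d_DUG = 165.25, d_BDM = 121.88, d_PKD = 137.90 km.
Circle about each station: (x + 41.2)² + (y + 154.7)² = 165.25²; (x − 2.6)² + (y − 108.3)² = 121.88²; (x − 169.6)² + (y + 44.5)² = 137.90².
Subtracting the DUG equation from the BDM and PKD equations removes the quadratic terms:
87.6 x + 526.0 y = -1441.05
421.6 x + 220.4 y = 13406.03
Solving the 2×2 system: x ≈ 36.4, y ≈ -8.8 km.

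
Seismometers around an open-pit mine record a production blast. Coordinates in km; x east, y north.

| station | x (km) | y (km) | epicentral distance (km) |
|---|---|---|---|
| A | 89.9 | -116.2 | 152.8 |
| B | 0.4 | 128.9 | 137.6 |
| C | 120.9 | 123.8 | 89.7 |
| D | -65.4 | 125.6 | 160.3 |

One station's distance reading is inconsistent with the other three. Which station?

Solve using three stations at a time. Using A, B, C (subtract circle equations pairwise → linear system) gives (x, y) ≈ (102.0, 36.1).
Distances from that point to each station vs reported:
  A: calculated 152.8 vs reported 152.8 → residual 0.0 km
  B: calculated 137.6 vs reported 137.6 → residual 0.0 km
  C: calculated 89.7 vs reported 89.7 → residual 0.0 km
  D: calculated 189.8 vs reported 160.3 → residual 29.5 km
A, B, C are mutually consistent (residuals ≈ 0); D is off by 29.5 km.

D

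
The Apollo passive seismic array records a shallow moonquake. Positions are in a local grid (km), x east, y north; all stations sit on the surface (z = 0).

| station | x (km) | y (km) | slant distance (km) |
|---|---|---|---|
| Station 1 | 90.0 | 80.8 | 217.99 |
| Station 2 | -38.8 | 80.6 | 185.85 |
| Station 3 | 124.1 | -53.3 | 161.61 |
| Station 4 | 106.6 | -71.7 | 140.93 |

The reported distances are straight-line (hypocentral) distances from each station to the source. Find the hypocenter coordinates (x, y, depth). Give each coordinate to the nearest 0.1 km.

x ≈ -24.5 km, y ≈ -99.5 km, depth ≈ 43.6 km

Each station gives a sphere (x−x_i)² + (y−y_i)² + z² = d_i² (stations at z=0).
Subtracting the Station 1 sphere from Station 2 and Station 3: z² cancels, leaving linear equations in x and y:
-257.6 x − 0.4 y = 6352.58
68.2 x − 268.2 y = 25014.91
Solving: x ≈ -24.506, y ≈ -99.501 km (keep extra digits for the depth step; rounded: -24.5, -99.5).
Then from the Station 1 sphere: z² = 217.99² − (x − 90.0)² − (y − 80.8)² with x = -24.506, y = -99.501, so z ≈ 43.584 ≈ 43.6 km.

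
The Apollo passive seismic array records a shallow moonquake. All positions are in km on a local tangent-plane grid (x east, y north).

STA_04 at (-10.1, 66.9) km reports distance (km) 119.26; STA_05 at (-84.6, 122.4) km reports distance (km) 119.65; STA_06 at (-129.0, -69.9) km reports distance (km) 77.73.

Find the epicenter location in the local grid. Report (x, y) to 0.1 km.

Circle about each station: (x + 10.1)² + (y − 66.9)² = 119.26²; (x + 84.6)² + (y − 122.4)² = 119.65²; (x + 129.0)² + (y + 69.9)² = 77.73².
Subtracting pairs of circle equations eliminates x²+y² and gives linear equations (the radical axes):
-149.0 x + 111.0 y = 17468.13
-237.8 x − 273.6 y = 25130.38
Solving the 2×2 system: x ≈ -112.7, y ≈ 6.1 km.

-112.7 km east, 6.1 km north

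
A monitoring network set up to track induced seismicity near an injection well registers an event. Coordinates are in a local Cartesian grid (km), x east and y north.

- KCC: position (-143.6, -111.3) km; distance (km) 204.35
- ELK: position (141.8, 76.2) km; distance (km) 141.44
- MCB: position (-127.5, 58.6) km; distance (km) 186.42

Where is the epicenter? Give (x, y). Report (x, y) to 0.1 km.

Circle about each station: (x + 143.6)² + (y + 111.3)² = 204.35²; (x − 141.8)² + (y − 76.2)² = 141.44²; (x + 127.5)² + (y − 58.6)² = 186.42².
Subtracting pairs of circle equations eliminates x²+y² and gives linear equations (the radical axes):
570.8 x + 375.0 y = 14658.68
32.2 x + 339.8 y = -6311.93
Solving the 2×2 system: x ≈ 40.4, y ≈ -22.4 km.
Check against KCC (with the unrounded x, y): √((x + 143.6)²+(y + 111.3)²) = 204.35 ≈ 204.35 km. ✓

40.4 km east, -22.4 km north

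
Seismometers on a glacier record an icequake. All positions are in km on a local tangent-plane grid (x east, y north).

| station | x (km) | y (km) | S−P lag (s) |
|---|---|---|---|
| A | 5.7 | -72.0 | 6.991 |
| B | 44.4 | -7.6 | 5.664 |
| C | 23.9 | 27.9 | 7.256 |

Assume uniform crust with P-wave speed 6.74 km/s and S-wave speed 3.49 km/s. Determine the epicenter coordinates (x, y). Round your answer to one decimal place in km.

Distance from S−P lag: d = Δt · v_P v_S / (v_P − v_S) = Δt · (6.74·3.49)/(6.74−3.49) ≈ 7.2377·Δt.
So d_A = 50.60, d_B = 40.99, d_C = 52.52 km.
Circle about each station: (x − 5.7)² + (y + 72.0)² = 50.60²; (x − 44.4)² + (y + 7.6)² = 40.99²; (x − 23.9)² + (y − 27.9)² = 52.52².
Subtracting pairs of circle equations eliminates x²+y² and gives linear equations (the radical axes):
77.4 x + 128.8 y = -2307.19
36.4 x + 199.8 y = -4064.86
Solving the 2×2 system: x ≈ 5.8, y ≈ -21.4 km.

(5.8, -21.4)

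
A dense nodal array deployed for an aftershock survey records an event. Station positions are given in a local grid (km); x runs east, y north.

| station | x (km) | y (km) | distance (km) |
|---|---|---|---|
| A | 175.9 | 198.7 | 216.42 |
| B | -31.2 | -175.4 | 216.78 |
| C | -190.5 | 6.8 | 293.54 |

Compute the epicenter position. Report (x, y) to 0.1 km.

x ≈ 102.8 km, y ≈ -5.0 km

Circle about each station: (x − 175.9)² + (y − 198.7)² = 216.42²; (x + 31.2)² + (y + 175.4)² = 216.78²; (x + 190.5)² + (y − 6.8)² = 293.54².
Subtracting pairs of circle equations eliminates x²+y² and gives linear equations (the radical axes):
-414.2 x − 748.2 y = -38839.85
-732.8 x − 383.8 y = -73414.13
Solving the 2×2 system: x ≈ 102.8, y ≈ -5.0 km.
Check against A (with the unrounded x, y): √((x − 175.9)²+(y − 198.7)²) = 216.42 ≈ 216.42 km. ✓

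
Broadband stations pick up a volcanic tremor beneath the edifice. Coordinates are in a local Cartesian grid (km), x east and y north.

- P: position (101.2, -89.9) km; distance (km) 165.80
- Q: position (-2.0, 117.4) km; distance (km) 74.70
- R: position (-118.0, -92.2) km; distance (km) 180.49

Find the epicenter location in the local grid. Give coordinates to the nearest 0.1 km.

(1.8, 42.8)

Circle about each station: (x − 101.2)² + (y + 89.9)² = 165.80²; (x + 2.0)² + (y − 117.4)² = 74.70²; (x + 118.0)² + (y + 92.2)² = 180.49².
Subtracting pairs of circle equations eliminates x²+y² and gives linear equations (the radical axes):
-206.4 x + 414.6 y = 17372.86
-438.4 x − 4.6 y = -985.61
Solving the 2×2 system: x ≈ 1.8, y ≈ 42.8 km.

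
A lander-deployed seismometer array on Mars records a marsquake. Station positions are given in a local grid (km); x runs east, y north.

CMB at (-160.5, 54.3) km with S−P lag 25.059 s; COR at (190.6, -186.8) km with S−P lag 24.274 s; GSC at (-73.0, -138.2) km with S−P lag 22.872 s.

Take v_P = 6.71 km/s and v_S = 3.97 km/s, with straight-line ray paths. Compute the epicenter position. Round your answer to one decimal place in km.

x ≈ 81.0 km, y ≈ 22.2 km

Distance from S−P lag: d = Δt · v_P v_S / (v_P − v_S) = Δt · (6.71·3.97)/(6.71−3.97) ≈ 9.7222·Δt.
So d_CMB = 243.63, d_COR = 236.00, d_GSC = 222.37 km.
Circle about each station: (x + 160.5)² + (y − 54.3)² = 243.63²; (x − 190.6)² + (y + 186.8)² = 236.00²; (x + 73.0)² + (y + 138.2)² = 222.37².
Subtracting the CMB equation from the COR and GSC equations removes the quadratic terms:
702.2 x − 482.2 y = 46173.44
175.0 x − 385.0 y = 5626.66
Solving the 2×2 system: x ≈ 81.0, y ≈ 22.2 km.
Check against CMB (with the unrounded x, y): √((x + 160.5)²+(y − 54.3)²) = 243.63 ≈ 243.63 km. ✓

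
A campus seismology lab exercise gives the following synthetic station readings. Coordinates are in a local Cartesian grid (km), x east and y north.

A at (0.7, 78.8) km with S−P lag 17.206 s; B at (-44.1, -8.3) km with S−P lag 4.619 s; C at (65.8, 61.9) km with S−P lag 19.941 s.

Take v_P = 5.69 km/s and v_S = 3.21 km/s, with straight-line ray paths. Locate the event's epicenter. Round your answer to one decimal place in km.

Distance from S−P lag: d = Δt · v_P v_S / (v_P − v_S) = Δt · (5.69·3.21)/(5.69−3.21) ≈ 7.3649·Δt.
So d_A = 126.72, d_B = 34.02, d_C = 146.86 km.
Circle about each station: (x − 0.7)² + (y − 78.8)² = 126.72²; (x + 44.1)² + (y + 8.3)² = 34.02²; (x − 65.8)² + (y − 61.9)² = 146.86².
Subtracting pairs of circle equations eliminates x²+y² and gives linear equations (the radical axes):
-89.6 x − 174.2 y = 10704.37
130.2 x − 33.8 y = -3558.58
Solving the 2×2 system: x ≈ -38.2, y ≈ -41.8 km.

-38.2 km east, -41.8 km north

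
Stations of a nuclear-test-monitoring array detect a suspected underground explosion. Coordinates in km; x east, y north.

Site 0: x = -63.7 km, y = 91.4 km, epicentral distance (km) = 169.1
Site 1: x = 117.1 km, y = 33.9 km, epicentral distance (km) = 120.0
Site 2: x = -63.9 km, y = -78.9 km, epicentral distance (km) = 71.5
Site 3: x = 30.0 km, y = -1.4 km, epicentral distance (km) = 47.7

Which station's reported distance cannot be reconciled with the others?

Site 2

Solve using three stations at a time. Using Site 0, Site 1, Site 3 (subtract circle equations pairwise → linear system) gives (x, y) ≈ (30.4, -49.1).
Distances from that point to each station vs reported:
  Site 0: calculated 169.1 vs reported 169.1 → residual 0.0 km
  Site 1: calculated 120.0 vs reported 120.0 → residual 0.0 km
  Site 2: calculated 98.9 vs reported 71.5 → residual 27.4 km
  Site 3: calculated 47.7 vs reported 47.7 → residual 0.0 km
Site 0, Site 1, Site 3 are mutually consistent (residuals ≈ 0); Site 2 is off by 27.4 km.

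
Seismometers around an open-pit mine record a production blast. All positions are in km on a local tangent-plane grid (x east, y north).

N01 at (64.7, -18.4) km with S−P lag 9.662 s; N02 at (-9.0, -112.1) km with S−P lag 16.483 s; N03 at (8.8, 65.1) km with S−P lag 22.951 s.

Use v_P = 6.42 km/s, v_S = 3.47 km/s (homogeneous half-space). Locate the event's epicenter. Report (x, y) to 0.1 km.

Distance from S−P lag: d = Δt · v_P v_S / (v_P − v_S) = Δt · (6.42·3.47)/(6.42−3.47) ≈ 7.5517·Δt.
So d_N01 = 72.96, d_N02 = 124.47, d_N03 = 173.32 km.
Circle about each station: (x − 64.7)² + (y + 18.4)² = 72.96²; (x + 9.0)² + (y + 112.1)² = 124.47²; (x − 8.8)² + (y − 65.1)² = 173.32².
Subtracting the N01 equation from the N02 and N03 equations removes the quadratic terms:
-147.4 x − 187.4 y = -2046.86
-111.8 x + 167.0 y = -24925.86
Solving the 2×2 system: x ≈ 110.0, y ≈ -75.6 km.
Check against N01 (with the unrounded x, y): √((x − 64.7)²+(y + 18.4)²) = 72.98 ≈ 72.96 km. ✓

(110.0, -75.6)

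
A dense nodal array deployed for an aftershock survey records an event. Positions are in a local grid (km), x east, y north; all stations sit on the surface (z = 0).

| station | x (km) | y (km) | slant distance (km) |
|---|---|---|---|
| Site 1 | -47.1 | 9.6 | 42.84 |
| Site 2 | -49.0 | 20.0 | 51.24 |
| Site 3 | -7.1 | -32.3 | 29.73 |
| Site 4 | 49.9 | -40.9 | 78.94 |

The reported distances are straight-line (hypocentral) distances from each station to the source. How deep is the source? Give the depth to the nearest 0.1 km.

Each station gives a sphere (x−x_i)² + (y−y_i)² + z² = d_i² (stations at z=0).
Subtracting the Site 1 sphere from Site 2 and Site 3: z² cancels, leaving linear equations in x and y:
-3.8 x + 20.8 y = -299.84
80.0 x − 83.8 y = -265.48
Solving: x ≈ -22.778, y ≈ -18.577 km (keep extra digits for the depth step; rounded: -22.8, -18.6).
Then from the Site 1 sphere: z² = 42.84² − (x + 47.1)² − (y − 9.6)² with x = -22.778, y = -18.577, so z ≈ 21.208 ≈ 21.2 km.

21.2 km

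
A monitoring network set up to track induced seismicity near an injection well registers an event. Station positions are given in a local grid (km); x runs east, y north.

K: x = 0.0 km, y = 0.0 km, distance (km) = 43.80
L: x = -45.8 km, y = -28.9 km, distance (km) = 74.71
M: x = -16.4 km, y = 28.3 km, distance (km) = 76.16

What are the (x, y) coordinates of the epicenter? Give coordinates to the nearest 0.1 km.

Circle about each station: x² + y² = 43.80²; (x + 45.8)² + (y + 28.9)² = 74.71²; (x + 16.4)² + (y − 28.3)² = 76.16².
Subtracting the K equation from the L and M equations removes the quadratic terms:
-91.6 x − 57.8 y = -730.29
-32.8 x + 56.6 y = -2812.06
Solving the 2×2 system: x ≈ 28.8, y ≈ -33.0 km.

28.8 km east, -33.0 km north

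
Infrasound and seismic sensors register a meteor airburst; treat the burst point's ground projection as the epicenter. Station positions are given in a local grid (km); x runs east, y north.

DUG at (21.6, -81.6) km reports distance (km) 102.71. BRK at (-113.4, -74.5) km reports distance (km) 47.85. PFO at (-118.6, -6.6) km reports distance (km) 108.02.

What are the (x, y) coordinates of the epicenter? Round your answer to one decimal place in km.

-78.0 km east, -106.7 km north

Circle about each station: (x − 21.6)² + (y + 81.6)² = 102.71²; (x + 113.4)² + (y + 74.5)² = 47.85²; (x + 118.6)² + (y + 6.6)² = 108.02².
Subtracting pairs of circle equations eliminates x²+y² and gives linear equations (the radical axes):
-270.0 x + 14.2 y = 19544.41
-280.4 x + 150.0 y = 5865.42
Solving the 2×2 system: x ≈ -78.0, y ≈ -106.7 km.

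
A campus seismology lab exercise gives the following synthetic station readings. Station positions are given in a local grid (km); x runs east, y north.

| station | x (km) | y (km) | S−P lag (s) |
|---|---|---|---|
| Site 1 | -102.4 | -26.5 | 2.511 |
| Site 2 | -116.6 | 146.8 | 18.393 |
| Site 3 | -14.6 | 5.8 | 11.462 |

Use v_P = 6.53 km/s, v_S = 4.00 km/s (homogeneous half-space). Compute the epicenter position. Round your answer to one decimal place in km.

Distance from S−P lag: d = Δt · v_P v_S / (v_P − v_S) = Δt · (6.53·4.00)/(6.53−4.00) ≈ 10.3241·Δt.
So d_Site 1 = 25.92, d_Site 2 = 189.89, d_Site 3 = 118.33 km.
Circle about each station: (x + 102.4)² + (y + 26.5)² = 25.92²; (x + 116.6)² + (y − 146.8)² = 189.89²; (x + 14.6)² + (y − 5.8)² = 118.33².
Subtracting the Site 1 equation from the Site 2 and Site 3 equations removes the quadratic terms:
-28.4 x + 346.6 y = -11428.58
175.6 x + 64.6 y = -24271.35
Solving the 2×2 system: x ≈ -122.4, y ≈ -43.0 km.
Check against Site 1 (with the unrounded x, y): √((x + 102.4)²+(y + 26.5)²) = 25.93 ≈ 25.92 km. ✓

(-122.4, -43.0)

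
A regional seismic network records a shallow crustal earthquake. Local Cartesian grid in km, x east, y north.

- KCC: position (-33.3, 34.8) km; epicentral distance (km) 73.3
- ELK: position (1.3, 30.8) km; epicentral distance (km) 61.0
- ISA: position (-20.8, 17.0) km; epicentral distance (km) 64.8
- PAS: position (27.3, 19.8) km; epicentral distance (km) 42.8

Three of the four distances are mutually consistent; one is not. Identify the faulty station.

KCC

Solve using three stations at a time. Using ELK, ISA, PAS (subtract circle equations pairwise → linear system) gives (x, y) ≈ (30.3, -22.9).
Distances from that point to each station vs reported:
  KCC: calculated 85.8 vs reported 73.3 → residual 12.5 km
  ELK: calculated 61.0 vs reported 61.0 → residual 0.0 km
  ISA: calculated 64.8 vs reported 64.8 → residual 0.0 km
  PAS: calculated 42.8 vs reported 42.8 → residual 0.0 km
ELK, ISA, PAS are mutually consistent (residuals ≈ 0); KCC is off by 12.5 km.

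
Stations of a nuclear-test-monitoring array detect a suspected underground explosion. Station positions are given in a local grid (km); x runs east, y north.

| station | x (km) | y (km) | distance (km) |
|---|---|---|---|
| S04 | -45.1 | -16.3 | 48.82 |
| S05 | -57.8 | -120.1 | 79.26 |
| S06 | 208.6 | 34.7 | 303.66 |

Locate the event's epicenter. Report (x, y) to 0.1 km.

Circle about each station: (x + 45.1)² + (y + 16.3)² = 48.82²; (x + 57.8)² + (y + 120.1)² = 79.26²; (x − 208.6)² + (y − 34.7)² = 303.66².
Subtracting the S04 equation from the S05 and S06 equations removes the quadratic terms:
-25.4 x − 207.6 y = 11566.39
507.4 x + 102.0 y = -47407.65
Solving the 2×2 system: x ≈ -84.3, y ≈ -45.4 km.

-84.3 km east, -45.4 km north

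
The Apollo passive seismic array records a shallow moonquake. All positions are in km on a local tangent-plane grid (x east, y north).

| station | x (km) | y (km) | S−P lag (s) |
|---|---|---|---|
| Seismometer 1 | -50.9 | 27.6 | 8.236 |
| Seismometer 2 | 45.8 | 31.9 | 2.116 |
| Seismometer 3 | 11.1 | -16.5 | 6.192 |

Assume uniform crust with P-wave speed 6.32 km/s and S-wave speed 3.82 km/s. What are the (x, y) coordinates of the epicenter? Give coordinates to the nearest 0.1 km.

27.5 km east, 41.0 km north

Distance from S−P lag: d = Δt · v_P v_S / (v_P − v_S) = Δt · (6.32·3.82)/(6.32−3.82) ≈ 9.6570·Δt.
So d_Seismometer 1 = 79.53, d_Seismometer 2 = 20.43, d_Seismometer 3 = 59.80 km.
Circle about each station: (x + 50.9)² + (y − 27.6)² = 79.53²; (x − 45.8)² + (y − 31.9)² = 20.43²; (x − 11.1)² + (y + 16.5)² = 59.80².
Subtracting the Seismometer 1 equation from the Seismometer 2 and Seismometer 3 equations removes the quadratic terms:
193.4 x + 8.6 y = 5670.32
124.0 x − 88.2 y = -208.13
Solving the 2×2 system: x ≈ 27.5, y ≈ 41.0 km.
Check against Seismometer 1 (with the unrounded x, y): √((x + 50.9)²+(y − 27.6)²) = 79.53 ≈ 79.53 km. ✓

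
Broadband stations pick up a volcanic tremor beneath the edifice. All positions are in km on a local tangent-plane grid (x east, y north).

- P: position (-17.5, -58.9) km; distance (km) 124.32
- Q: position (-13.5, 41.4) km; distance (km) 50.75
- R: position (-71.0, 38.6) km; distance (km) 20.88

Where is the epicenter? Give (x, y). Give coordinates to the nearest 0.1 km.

-61.7 km east, 57.3 km north

Circle about each station: (x + 17.5)² + (y + 58.9)² = 124.32²; (x + 13.5)² + (y − 41.4)² = 50.75²; (x + 71.0)² + (y − 38.6)² = 20.88².
Subtracting pairs of circle equations eliminates x²+y² and gives linear equations (the radical axes):
8.0 x + 200.6 y = 11000.65
-107.0 x + 195.0 y = 17774.99
Solving the 2×2 system: x ≈ -61.7, y ≈ 57.3 km.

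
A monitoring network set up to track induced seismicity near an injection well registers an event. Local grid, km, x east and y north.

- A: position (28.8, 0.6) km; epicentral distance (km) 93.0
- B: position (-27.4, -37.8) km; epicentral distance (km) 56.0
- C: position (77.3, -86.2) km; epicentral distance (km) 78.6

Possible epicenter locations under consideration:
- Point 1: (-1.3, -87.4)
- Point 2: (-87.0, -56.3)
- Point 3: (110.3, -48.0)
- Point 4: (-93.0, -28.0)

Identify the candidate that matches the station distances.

For each candidate, compare |candidate − station| to the reported distance:
Point 1: residuals A 0.0, B 0.0, C 0.0 → max 0.0 km
Point 2: residuals A 36.0, B 6.4, C 88.4 → max 88.4 km
Point 3: residuals A 1.9, B 82.1, C 28.1 → max 82.1 km
Point 4: residuals A 32.1, B 10.3, C 101.4 → max 101.4 km
Only Point 1 has all residuals ≈ 0.

Point 1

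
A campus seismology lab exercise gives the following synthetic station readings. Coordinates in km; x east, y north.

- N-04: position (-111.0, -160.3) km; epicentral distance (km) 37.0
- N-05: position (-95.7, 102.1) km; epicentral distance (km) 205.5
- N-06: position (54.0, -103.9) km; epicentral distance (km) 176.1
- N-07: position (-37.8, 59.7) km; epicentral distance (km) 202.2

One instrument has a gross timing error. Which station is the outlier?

N-05

Solve using three stations at a time. Using N-04, N-06, N-07 (subtract circle equations pairwise → linear system) gives (x, y) ≈ (-120.9, -124.6).
Distances from that point to each station vs reported:
  N-04: calculated 37.0 vs reported 37.0 → residual 0.0 km
  N-05: calculated 228.1 vs reported 205.5 → residual 22.6 km
  N-06: calculated 176.1 vs reported 176.1 → residual 0.0 km
  N-07: calculated 202.2 vs reported 202.2 → residual 0.0 km
N-04, N-06, N-07 are mutually consistent (residuals ≈ 0); N-05 is off by 22.6 km.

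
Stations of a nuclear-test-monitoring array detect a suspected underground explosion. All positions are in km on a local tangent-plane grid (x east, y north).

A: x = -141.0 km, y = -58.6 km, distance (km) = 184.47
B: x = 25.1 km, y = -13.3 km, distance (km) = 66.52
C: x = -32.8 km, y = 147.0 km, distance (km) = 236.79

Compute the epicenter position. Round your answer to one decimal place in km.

Circle about each station: (x + 141.0)² + (y + 58.6)² = 184.47²; (x − 25.1)² + (y + 13.3)² = 66.52²; (x + 32.8)² + (y − 147.0)² = 236.79².
Subtracting the A equation from the B and C equations removes the quadratic terms:
332.2 x + 90.6 y = 7096.21
216.4 x + 411.2 y = -22670.44
Solving the 2×2 system: x ≈ 42.5, y ≈ -77.5 km.

x ≈ 42.5 km, y ≈ -77.5 km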